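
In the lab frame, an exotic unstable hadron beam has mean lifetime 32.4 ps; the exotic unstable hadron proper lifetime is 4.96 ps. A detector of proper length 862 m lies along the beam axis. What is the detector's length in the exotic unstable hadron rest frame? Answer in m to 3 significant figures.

L ≈ 132 m

Time dilation ⇒ γ = Δt/τ₀ = 32.4/4.96 = 6.5323
Length contraction: L = L₀/γ = 862/6.5323 = 132 m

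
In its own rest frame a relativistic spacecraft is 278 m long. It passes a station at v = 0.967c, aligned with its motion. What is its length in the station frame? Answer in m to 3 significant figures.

L ≈ 70.8 m

γ = 1/√(1 − 0.967²) = 3.9250
Length contraction: L = L₀/γ = 278/3.9250 = 70.8 m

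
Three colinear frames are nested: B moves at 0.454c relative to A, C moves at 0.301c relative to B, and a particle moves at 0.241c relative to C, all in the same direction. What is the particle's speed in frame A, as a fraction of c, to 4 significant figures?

u ≈ 0.7803c

Compose boost 2: (0.301 + 0.454)/(1 + 0.301×0.454) = 0.7550/1.13665 = 0.664230
Compose boost 3: (0.241 + 0.664230)/(1 + 0.241×0.664230) = 0.905230/1.16008 = 0.7803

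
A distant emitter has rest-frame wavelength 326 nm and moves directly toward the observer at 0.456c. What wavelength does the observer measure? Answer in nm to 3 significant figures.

λ_obs ≈ 199 nm

Relativistic Doppler: λ_obs = λ_src √((1−β)/(1+β))
= 326 × √(0.54400/1.4560) = 326 × 0.61125 = 199 nm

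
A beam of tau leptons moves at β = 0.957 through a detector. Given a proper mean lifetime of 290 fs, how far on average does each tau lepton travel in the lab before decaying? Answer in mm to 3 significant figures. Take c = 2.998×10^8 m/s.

γ = 1/√(1 − 0.957²) = 3.4472
Dilated lifetime: Δt = γτ₀ = 3.4472 × 290 fs = 999.70 fs
d = vΔt = 0.957c × 999.70 fs = 2.8691×10^8 m/s × 9.9970×10^-13 s = 0.287 mm

d ≈ 0.287 mm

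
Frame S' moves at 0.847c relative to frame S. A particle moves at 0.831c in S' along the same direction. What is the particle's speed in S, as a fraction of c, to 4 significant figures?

u ≈ 0.9848c

Relativistic velocity addition: u = (u' + v)/(1 + u'v/c²)
= (0.831 + 0.847)/(1 + 0.831×0.847) = 1.678/1.70386 = 0.9848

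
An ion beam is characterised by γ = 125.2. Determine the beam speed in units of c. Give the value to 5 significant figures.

β = √(1 − 1/γ²) = √(1 − 1/125.2²) = √(0.9999362) = 0.99997

β ≈ 0.99997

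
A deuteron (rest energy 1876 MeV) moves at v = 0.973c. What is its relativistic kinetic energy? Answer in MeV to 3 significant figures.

K ≈ 6250 MeV

γ = 1/√(1 − 0.973²) = 4.3327
K = (γ − 1)m₀c² = (4.3327 − 1) × 1876 MeV = 3.3327 × 1876 MeV = 6250 MeV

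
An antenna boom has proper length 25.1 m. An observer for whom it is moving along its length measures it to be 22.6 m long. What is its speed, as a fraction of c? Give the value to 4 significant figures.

β ≈ 0.4351

γ = L₀/L = 25.1/22.6 = 1.11062
β = √(1 − 1/γ²) = 0.4351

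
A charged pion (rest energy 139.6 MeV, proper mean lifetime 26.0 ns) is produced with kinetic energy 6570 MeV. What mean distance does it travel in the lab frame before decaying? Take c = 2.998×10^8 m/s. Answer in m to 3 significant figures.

γ = 1 + K/(m₀c²) = 1 + 6570/139.6 = 48.063
β = √(1 − 1/γ²) = 0.99978
Dilated lifetime: γτ₀ = 48.063 × 26.0 ns = 1249.6 ns
d = βc·γτ₀ = 0.99978 × (2.998×10^8 m/s) × 1.2496×10^-6 s = 375 m

d ≈ 375 m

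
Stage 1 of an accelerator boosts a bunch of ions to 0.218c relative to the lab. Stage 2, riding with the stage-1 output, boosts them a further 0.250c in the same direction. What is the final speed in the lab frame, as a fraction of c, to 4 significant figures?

Compose boost 2: (0.250 + 0.218)/(1 + 0.250×0.218) = 0.4680/1.05450 = 0.4438

u ≈ 0.4438c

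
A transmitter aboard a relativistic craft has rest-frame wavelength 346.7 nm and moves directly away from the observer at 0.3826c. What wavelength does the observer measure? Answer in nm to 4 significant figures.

λ_obs ≈ 518.8 nm

Relativistic Doppler: λ_obs = λ_src √((1+β)/(1−β))
= 346.7 × √(1.38260/0.617400) = 346.7 × 1.49646 = 518.8 nm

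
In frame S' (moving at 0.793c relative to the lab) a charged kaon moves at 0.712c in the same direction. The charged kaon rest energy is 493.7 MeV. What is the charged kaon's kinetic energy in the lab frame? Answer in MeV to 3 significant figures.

u_lab = (0.712 + 0.793)/(1 + 0.712×0.793) = 0.961897
γ = 1/√(1 − 0.961897²) = 3.6575
K = (γ − 1)m₀c² = (3.6575 − 1) × 493.7 = 2.6575 × 493.7 = 1310 MeV

K ≈ 1310 MeV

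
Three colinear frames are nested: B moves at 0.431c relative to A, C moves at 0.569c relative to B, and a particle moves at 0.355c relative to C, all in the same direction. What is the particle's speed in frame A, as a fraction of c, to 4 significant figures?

u ≈ 0.9012c

Compose boost 2: (0.569 + 0.431)/(1 + 0.569×0.431) = 1.000/1.24524 = 0.803059
Compose boost 3: (0.355 + 0.803059)/(1 + 0.355×0.803059) = 1.15806/1.28509 = 0.9012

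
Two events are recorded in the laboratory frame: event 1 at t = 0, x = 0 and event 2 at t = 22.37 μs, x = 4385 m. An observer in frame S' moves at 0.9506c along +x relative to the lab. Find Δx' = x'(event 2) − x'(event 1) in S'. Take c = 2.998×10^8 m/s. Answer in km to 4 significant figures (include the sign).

γ = 1/√(1 − 0.9506²) = 3.22146
Δx' = γ(Δx − vΔt) = 3.22146 × (4385 m − 0.9506×(2.998×10^8 m/s)×22.37×10^-6 s)
= 3.22146 × (-1990.22 m) = -6.411 km

Δx' ≈ -6.411 km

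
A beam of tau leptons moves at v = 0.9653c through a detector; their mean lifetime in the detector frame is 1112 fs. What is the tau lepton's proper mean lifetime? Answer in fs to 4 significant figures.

γ = 1/√(1 − 0.9653²) = 3.82931
Proper time: τ₀ = Δt/γ = 1112/3.82931 = 290.4 fs

τ₀ ≈ 290.4 fs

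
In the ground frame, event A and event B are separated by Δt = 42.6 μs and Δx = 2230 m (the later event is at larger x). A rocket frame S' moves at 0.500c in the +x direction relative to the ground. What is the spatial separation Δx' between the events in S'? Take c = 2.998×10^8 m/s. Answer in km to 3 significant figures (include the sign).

γ = 1/√(1 − 0.500²) = 1.1547
Δx' = γ(Δx − vΔt) = 1.1547 × (2230 m − 0.500×(2.998×10^8 m/s)×42.6×10^-6 s)
= 1.1547 × (-4155.7 m) = -4.80 km

Δx' ≈ -4.80 km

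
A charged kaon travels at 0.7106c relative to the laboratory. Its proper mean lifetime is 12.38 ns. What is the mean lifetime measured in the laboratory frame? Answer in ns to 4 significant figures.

γ = 1/√(1 − 0.7106²) = 1.42127
Time dilation: Δt = γτ₀ = 1.42127 × 12.38 ns = 17.60 ns

Δt ≈ 17.60 ns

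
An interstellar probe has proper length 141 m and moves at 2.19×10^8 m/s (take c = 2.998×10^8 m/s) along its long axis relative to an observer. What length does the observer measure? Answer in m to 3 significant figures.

L ≈ 96.3 m

β = v/c = 2.19×10^8 / 2.998×10^8 = 0.73049
γ = 1/√(1 − 0.73049²) = 1.4643
Length contraction: L = L₀/γ = 141/1.4643 = 96.3 m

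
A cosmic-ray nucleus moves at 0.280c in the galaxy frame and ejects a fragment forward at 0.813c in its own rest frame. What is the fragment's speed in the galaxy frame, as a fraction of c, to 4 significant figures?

Compose boost 2: (0.813 + 0.280)/(1 + 0.813×0.280) = 1.093/1.22764 = 0.8903

u ≈ 0.8903c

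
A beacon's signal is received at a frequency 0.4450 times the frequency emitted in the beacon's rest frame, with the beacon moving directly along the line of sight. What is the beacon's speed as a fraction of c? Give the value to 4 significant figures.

f_obs/f_src = √((1−β)/(1+β)) = 0.4450  ⇒  (1−β)/(1+β) = 0.198025
β = |1 − D²|/(1 + D²) = |1 − 0.198025|/(1 + 0.198025) = 0.6694

β ≈ 0.6694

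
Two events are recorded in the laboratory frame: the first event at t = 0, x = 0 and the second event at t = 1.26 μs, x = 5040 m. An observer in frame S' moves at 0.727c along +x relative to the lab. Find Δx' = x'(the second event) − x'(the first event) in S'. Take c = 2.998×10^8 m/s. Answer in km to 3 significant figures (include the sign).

Δx' ≈ 6.94 km

γ = 1/√(1 − 0.727²) = 1.4564
Δx' = γ(Δx − vΔt) = 1.4564 × (5040 m − 0.727×(2.998×10^8 m/s)×1.26×10^-6 s)
= 1.4564 × (4765.4 m) = 6.94 km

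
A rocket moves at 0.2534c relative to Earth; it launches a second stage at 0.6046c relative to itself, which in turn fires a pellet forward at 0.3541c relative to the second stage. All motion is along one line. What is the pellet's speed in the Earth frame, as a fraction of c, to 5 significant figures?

u ≈ 0.86914c

Compose boost 2: (0.6046 + 0.2534)/(1 + 0.6046×0.2534) = 0.85800/1.153206 = 0.7440130
Compose boost 3: (0.3541 + 0.7440130)/(1 + 0.3541×0.7440130) = 1.098113/1.263455 = 0.86914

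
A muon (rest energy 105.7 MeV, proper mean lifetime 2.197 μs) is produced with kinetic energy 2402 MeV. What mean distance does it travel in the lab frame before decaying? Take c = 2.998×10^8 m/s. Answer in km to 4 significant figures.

d ≈ 15.61 km

γ = 1 + K/(m₀c²) = 1 + 2402/105.7 = 23.7247
β = √(1 − 1/γ²) = 0.999111
Dilated lifetime: γτ₀ = 23.7247 × 2.197 μs = 52.1231 μs
d = βc·γτ₀ = 0.999111 × (2.998×10^8 m/s) × 5.21231×10^-5 s = 15.61 km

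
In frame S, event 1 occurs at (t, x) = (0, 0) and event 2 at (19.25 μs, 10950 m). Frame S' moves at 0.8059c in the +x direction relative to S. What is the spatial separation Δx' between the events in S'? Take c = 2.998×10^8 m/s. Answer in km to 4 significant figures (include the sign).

Δx' ≈ 10.64 km

γ = 1/√(1 − 0.8059²) = 1.68904
Δx' = γ(Δx − vΔt) = 1.68904 × (10950 m − 0.8059×(2.998×10^8 m/s)×19.25×10^-6 s)
= 1.68904 × (6299.03 m) = 10.64 km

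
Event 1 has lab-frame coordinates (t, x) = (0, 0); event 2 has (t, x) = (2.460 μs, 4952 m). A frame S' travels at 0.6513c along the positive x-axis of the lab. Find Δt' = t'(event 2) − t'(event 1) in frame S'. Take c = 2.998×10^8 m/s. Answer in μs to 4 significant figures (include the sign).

γ = 1/√(1 − 0.6513²) = 1.31783
Δt' = γ(Δt − vΔx/c²) = 1.31783 × (2.460 μs − 0.6513×4952 m / (2.998×10^8 m/s))
= 1.31783 × (-8.29796 μs) = -10.94 μs

Δt' ≈ -10.94 μs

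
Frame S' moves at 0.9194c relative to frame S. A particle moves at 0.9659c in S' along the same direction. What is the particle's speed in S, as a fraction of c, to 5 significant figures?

Relativistic velocity addition: u = (u' + v)/(1 + u'v/c²)
= (0.9659 + 0.9194)/(1 + 0.9659×0.9194) = 1.8853/1.888048 = 0.99854

u ≈ 0.99854c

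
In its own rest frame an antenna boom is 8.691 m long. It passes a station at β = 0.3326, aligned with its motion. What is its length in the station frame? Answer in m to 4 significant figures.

γ = 1/√(1 − 0.3326²) = 1.06037
Length contraction: L = L₀/γ = 8.691/1.06037 = 8.196 m

L ≈ 8.196 m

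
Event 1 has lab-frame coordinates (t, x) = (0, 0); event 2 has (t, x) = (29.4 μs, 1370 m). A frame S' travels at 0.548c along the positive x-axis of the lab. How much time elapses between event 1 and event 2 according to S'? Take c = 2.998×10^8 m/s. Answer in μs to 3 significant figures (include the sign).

Δt' ≈ 32.2 μs

γ = 1/√(1 − 0.548²) = 1.1955
Δt' = γ(Δt − vΔx/c²) = 1.1955 × (29.4 μs − 0.548×1370 m / (2.998×10^8 m/s))
= 1.1955 × (26.896 μs) = 32.2 μs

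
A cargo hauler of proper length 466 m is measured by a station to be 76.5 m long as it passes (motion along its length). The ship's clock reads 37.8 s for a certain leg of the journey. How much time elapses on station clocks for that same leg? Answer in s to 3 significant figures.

Length contraction ⇒ γ = L₀/L = 466/76.5 = 6.0915
Time dilation: Δt = γτ₀ = 6.0915 × 37.8 s = 230 s

Δt ≈ 230 s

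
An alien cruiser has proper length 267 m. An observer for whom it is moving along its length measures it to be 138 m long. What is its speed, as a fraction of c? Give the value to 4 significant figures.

γ = L₀/L = 267/138 = 1.93478
β = √(1 − 1/γ²) = 0.8561

β ≈ 0.8561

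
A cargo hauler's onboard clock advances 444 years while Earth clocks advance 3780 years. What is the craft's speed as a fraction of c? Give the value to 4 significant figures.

β ≈ 0.9931

γ = Δt/τ₀ = 3780/444 = 8.51351
β = √(1 − 1/γ²) = √(1 − 1/8.51351²) = 0.9931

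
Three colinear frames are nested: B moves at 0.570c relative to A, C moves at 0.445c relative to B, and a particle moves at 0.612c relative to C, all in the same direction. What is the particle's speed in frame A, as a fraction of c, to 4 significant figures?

Compose boost 2: (0.445 + 0.570)/(1 + 0.445×0.570) = 1.015/1.25365 = 0.809636
Compose boost 3: (0.612 + 0.809636)/(1 + 0.612×0.809636) = 1.42164/1.49550 = 0.9506

u ≈ 0.9506c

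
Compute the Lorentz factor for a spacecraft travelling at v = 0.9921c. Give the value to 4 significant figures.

γ ≈ 7.971

γ = 1/√(1 − β²) = 1/√(1 − 0.9921²) = 1/√(0.0157376) = 7.971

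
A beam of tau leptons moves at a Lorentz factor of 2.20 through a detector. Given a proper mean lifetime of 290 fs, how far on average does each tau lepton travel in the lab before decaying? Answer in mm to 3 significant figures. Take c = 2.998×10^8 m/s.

β = √(1 − 1/γ²) = √(1 − 1/2.20²) = 0.89072
Dilated lifetime: Δt = γτ₀ = 2.20 × 290 fs = 638.00 fs
d = vΔt = 0.89072c × 638.00 fs = 2.6704×10^8 m/s × 6.3800×10^-13 s = 0.170 mm

d ≈ 0.170 mm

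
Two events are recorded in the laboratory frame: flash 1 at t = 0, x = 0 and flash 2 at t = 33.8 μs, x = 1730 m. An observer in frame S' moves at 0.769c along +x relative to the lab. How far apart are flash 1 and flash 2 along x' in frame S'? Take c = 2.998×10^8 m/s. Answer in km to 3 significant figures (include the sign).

γ = 1/√(1 − 0.769²) = 1.5643
Δx' = γ(Δx − vΔt) = 1.5643 × (1730 m − 0.769×(2.998×10^8 m/s)×33.8×10^-6 s)
= 1.5643 × (-6062.5 m) = -9.48 km

Δx' ≈ -9.48 km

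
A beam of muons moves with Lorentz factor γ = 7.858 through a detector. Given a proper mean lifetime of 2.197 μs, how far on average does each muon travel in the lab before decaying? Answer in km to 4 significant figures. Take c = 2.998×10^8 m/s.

d ≈ 5.134 km

β = √(1 − 1/γ²) = √(1 − 1/7.858²) = 0.991870
Dilated lifetime: Δt = γτ₀ = 7.858 × 2.197 μs = 17.2640 μs
d = vΔt = 0.991870c × 17.2640 μs = 2.97362×10^8 m/s × 1.72640×10^-5 s = 5.134 km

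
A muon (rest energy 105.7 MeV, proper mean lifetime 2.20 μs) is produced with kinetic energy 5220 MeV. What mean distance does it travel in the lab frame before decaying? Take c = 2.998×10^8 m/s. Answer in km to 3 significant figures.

γ = 1 + K/(m₀c²) = 1 + 5220/105.7 = 50.385
β = √(1 − 1/γ²) = 0.99980
Dilated lifetime: γτ₀ = 50.385 × 2.20 μs = 110.85 μs
d = βc·γτ₀ = 0.99980 × (2.998×10^8 m/s) × 0.00011085 s = 33.2 km

d ≈ 33.2 km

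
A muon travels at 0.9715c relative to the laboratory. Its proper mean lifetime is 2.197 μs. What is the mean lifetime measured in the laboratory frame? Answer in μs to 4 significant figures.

γ = 1/√(1 − 0.9715²) = 4.21871
Time dilation: Δt = γτ₀ = 4.21871 × 2.197 μs = 9.268 μs

Δt ≈ 9.268 μs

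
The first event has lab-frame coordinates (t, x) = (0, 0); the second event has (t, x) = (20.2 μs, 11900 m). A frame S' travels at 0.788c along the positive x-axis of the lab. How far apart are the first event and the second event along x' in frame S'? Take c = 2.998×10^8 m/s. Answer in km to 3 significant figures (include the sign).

Δx' ≈ 11.6 km

γ = 1/√(1 − 0.788²) = 1.6242
Δx' = γ(Δx − vΔt) = 1.6242 × (11900 m − 0.788×(2.998×10^8 m/s)×20.2×10^-6 s)
= 1.6242 × (7127.9 m) = 11.6 km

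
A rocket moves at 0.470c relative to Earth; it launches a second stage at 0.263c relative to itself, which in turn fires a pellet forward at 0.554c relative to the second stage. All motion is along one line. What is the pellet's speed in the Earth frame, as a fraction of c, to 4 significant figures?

Compose boost 2: (0.263 + 0.470)/(1 + 0.263×0.470) = 0.7330/1.12361 = 0.652362
Compose boost 3: (0.554 + 0.652362)/(1 + 0.554×0.652362) = 1.20636/1.36141 = 0.8861

u ≈ 0.8861c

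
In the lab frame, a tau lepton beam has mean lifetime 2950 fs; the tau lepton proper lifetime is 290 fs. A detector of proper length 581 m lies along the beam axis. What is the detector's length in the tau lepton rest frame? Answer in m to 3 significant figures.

L ≈ 57.1 m

Time dilation ⇒ γ = Δt/τ₀ = 2950/290 = 10.172
Length contraction: L = L₀/γ = 581/10.172 = 57.1 m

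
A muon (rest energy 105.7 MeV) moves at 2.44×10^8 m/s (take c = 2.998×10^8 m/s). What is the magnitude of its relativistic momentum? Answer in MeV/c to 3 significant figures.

p ≈ 148 MeV/c

β = v/c = 2.44×10^8 / 2.998×10^8 = 0.81388
γ = 1/√(1 − 0.81388²) = 1.7211
p = γβm₀c = 1.7211 × 0.81388 × 105.7 MeV/c = 148 MeV/c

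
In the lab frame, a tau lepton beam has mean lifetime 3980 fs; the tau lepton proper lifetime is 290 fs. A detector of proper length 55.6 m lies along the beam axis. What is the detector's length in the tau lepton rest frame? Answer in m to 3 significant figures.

Time dilation ⇒ γ = Δt/τ₀ = 3980/290 = 13.724
Length contraction: L = L₀/γ = 55.6/13.724 = 4.05 m

L ≈ 4.05 m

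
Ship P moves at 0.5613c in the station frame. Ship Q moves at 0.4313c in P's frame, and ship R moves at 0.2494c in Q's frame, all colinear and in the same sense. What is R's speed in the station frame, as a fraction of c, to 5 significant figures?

Compose boost 2: (0.4313 + 0.5613)/(1 + 0.4313×0.5613) = 0.99260/1.242089 = 0.7991378
Compose boost 3: (0.2494 + 0.7991378)/(1 + 0.2494×0.7991378) = 1.048538/1.199305 = 0.87429

u ≈ 0.87429c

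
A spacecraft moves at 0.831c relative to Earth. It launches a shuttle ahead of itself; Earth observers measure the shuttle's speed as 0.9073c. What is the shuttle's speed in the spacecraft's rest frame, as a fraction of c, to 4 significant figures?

Inverse velocity addition: u' = (u − v)/(1 − uv/c²)
= (0.9073 − 0.831)/(1 − 0.9073×0.831) = 0.07630/0.246034 = 0.3101

u' ≈ 0.3101c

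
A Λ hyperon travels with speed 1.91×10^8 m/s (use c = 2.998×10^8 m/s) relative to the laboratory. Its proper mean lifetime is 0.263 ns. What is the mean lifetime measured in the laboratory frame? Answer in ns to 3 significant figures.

β = v/c = 1.91×10^8 / 2.998×10^8 = 0.63709
γ = 1/√(1 − 0.63709²) = 1.2974
Time dilation: Δt = γτ₀ = 1.2974 × 0.263 ns = 0.341 ns

Δt ≈ 0.341 ns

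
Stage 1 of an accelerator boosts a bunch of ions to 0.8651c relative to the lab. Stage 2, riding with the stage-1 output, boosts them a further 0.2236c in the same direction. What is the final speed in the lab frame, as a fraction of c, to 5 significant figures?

u ≈ 0.91224c

Compose boost 2: (0.2236 + 0.8651)/(1 + 0.2236×0.8651) = 1.0887/1.193436 = 0.91224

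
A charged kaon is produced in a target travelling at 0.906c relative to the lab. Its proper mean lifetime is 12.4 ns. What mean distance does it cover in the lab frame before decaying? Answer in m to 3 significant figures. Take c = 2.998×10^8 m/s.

γ = 1/√(1 − 0.906²) = 2.3625
Dilated lifetime: Δt = γτ₀ = 2.3625 × 12.4 ns = 29.295 ns
d = vΔt = 0.906c × 29.295 ns = 2.7162×10^8 m/s × 2.9295×10^-8 s = 7.96 m

d ≈ 7.96 m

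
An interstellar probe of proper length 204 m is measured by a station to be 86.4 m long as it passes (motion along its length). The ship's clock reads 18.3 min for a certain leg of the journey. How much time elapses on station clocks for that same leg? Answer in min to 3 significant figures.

Δt ≈ 43.2 min

Length contraction ⇒ γ = L₀/L = 204/86.4 = 2.3611
Time dilation: Δt = γτ₀ = 2.3611 × 18.3 min = 43.2 min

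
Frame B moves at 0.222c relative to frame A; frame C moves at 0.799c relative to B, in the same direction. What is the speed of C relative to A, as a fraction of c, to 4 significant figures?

Compose boost 2: (0.799 + 0.222)/(1 + 0.799×0.222) = 1.021/1.17738 = 0.8672

u ≈ 0.8672c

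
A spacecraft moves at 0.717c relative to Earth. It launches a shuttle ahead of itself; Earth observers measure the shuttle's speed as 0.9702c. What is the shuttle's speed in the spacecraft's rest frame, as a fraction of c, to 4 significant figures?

Inverse velocity addition: u' = (u − v)/(1 − uv/c²)
= (0.9702 − 0.717)/(1 − 0.9702×0.717) = 0.2532/0.304367 = 0.8319

u' ≈ 0.8319c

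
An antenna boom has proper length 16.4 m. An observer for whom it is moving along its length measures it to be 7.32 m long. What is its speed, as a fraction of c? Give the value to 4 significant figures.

γ = L₀/L = 16.4/7.32 = 2.24044
β = √(1 − 1/γ²) = 0.8949

β ≈ 0.8949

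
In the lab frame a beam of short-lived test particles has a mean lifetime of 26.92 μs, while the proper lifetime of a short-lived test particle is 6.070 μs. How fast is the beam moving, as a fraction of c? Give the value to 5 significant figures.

γ = Δt/τ₀ = 26.92/6.070 = 4.434926
β = √(1 − 1/γ²) = √(1 − 1/4.434926²) = 0.97425

β ≈ 0.97425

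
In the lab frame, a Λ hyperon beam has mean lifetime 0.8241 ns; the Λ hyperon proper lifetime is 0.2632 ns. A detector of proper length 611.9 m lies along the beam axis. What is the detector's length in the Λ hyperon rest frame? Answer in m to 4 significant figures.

L ≈ 195.4 m

Time dilation ⇒ γ = Δt/τ₀ = 0.8241/0.2632 = 3.13108
Length contraction: L = L₀/γ = 611.9/3.13108 = 195.4 m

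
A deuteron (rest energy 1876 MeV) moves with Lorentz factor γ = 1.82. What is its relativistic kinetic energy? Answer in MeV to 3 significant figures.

γ = 1.82 (given)
K = (γ − 1)m₀c² = (1.82 − 1) × 1876 MeV = 0.82000 × 1876 MeV = 1540 MeV

K ≈ 1540 MeV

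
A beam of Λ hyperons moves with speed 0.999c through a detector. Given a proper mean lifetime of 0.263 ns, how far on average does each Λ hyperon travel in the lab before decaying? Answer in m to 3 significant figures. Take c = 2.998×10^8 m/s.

γ = 1/√(1 − 0.999²) = 22.366
Dilated lifetime: Δt = γτ₀ = 22.366 × 0.263 ns = 5.8823 ns
d = vΔt = 0.999c × 5.8823 ns = 2.9950×10^8 m/s × 5.8823×10^-9 s = 1.76 m

d ≈ 1.76 m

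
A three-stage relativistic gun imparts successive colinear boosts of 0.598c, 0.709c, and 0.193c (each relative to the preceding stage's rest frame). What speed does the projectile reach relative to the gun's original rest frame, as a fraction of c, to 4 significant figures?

Compose boost 2: (0.709 + 0.598)/(1 + 0.709×0.598) = 1.307/1.42398 = 0.917849
Compose boost 3: (0.193 + 0.917849)/(1 + 0.193×0.917849) = 1.11085/1.17714 = 0.9437

u ≈ 0.9437c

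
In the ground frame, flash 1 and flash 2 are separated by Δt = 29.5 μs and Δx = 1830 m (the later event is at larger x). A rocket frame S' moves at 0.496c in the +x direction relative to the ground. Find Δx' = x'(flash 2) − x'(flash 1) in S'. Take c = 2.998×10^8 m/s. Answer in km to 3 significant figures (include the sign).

γ = 1/√(1 − 0.496²) = 1.1516
Δx' = γ(Δx − vΔt) = 1.1516 × (1830 m − 0.496×(2.998×10^8 m/s)×29.5×10^-6 s)
= 1.1516 × (-2556.7 m) = -2.94 km

Δx' ≈ -2.94 km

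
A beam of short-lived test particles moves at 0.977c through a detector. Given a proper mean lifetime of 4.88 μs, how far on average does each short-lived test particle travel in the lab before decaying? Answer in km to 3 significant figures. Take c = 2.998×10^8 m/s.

d ≈ 6.70 km

γ = 1/√(1 − 0.977²) = 4.6896
Dilated lifetime: Δt = γτ₀ = 4.6896 × 4.88 μs = 22.885 μs
d = vΔt = 0.977c × 22.885 μs = 2.9290×10^8 m/s × 2.2885×10^-5 s = 6.70 km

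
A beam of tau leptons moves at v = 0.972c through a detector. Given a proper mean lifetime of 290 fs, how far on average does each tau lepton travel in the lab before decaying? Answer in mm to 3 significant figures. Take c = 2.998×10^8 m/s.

γ = 1/√(1 − 0.972²) = 4.2557
Dilated lifetime: Δt = γτ₀ = 4.2557 × 290 fs = 1234.1 fs
d = vΔt = 0.972c × 1234.1 fs = 2.9141×10^8 m/s × 1.2341×10^-12 s = 0.360 mm

d ≈ 0.360 mm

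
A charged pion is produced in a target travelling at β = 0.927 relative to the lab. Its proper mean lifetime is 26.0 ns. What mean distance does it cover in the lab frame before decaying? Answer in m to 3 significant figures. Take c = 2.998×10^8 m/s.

d ≈ 19.3 m

γ = 1/√(1 − 0.927²) = 2.6662
Dilated lifetime: Δt = γτ₀ = 2.6662 × 26.0 ns = 69.322 ns
d = vΔt = 0.927c × 69.322 ns = 2.7791×10^8 m/s × 6.9322×10^-8 s = 19.3 m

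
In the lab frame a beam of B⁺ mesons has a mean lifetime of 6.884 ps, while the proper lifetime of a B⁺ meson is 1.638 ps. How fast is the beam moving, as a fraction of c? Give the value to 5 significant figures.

β ≈ 0.97128

γ = Δt/τ₀ = 6.884/1.638 = 4.202686
β = √(1 − 1/γ²) = √(1 − 1/4.202686²) = 0.97128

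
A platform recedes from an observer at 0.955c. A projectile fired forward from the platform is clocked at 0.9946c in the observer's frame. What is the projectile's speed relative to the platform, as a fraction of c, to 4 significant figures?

Inverse velocity addition: u' = (u − v)/(1 − uv/c²)
= (0.9946 − 0.955)/(1 − 0.9946×0.955) = 0.03960/0.0501570 = 0.7895

u' ≈ 0.7895c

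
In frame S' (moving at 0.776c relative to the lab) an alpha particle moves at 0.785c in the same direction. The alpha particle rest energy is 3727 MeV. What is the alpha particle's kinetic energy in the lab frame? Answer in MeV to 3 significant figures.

K ≈ 11600 MeV

u_lab = (0.785 + 0.776)/(1 + 0.785×0.776) = 0.970071
γ = 1/√(1 − 0.970071²) = 4.1183
K = (γ − 1)m₀c² = (4.1183 − 1) × 3727 = 3.1183 × 3727 = 11600 MeV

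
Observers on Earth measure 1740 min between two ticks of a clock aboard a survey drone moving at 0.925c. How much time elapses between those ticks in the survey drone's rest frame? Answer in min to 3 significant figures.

γ = 1/√(1 − 0.925²) = 2.6318
Proper time: τ₀ = Δt/γ = 1740/2.6318 = 661 min

τ₀ ≈ 661 min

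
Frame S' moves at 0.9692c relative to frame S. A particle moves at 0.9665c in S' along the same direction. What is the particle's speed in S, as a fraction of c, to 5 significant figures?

u ≈ 0.99947c

Relativistic velocity addition: u = (u' + v)/(1 + u'v/c²)
= (0.9665 + 0.9692)/(1 + 0.9665×0.9692) = 1.9357/1.936732 = 0.99947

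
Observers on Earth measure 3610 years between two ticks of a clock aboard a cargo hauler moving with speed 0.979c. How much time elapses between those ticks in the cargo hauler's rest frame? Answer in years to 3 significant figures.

γ = 1/√(1 − 0.979²) = 4.9053
Proper time: τ₀ = Δt/γ = 3610/4.9053 = 736 years

τ₀ ≈ 736 years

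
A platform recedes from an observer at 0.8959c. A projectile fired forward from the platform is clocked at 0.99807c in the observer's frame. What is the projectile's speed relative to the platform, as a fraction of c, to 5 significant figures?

u' ≈ 0.96542c

Inverse velocity addition: u' = (u − v)/(1 − uv/c²)
= (0.99807 − 0.8959)/(1 − 0.99807×0.8959) = 0.10217/0.1058291 = 0.96542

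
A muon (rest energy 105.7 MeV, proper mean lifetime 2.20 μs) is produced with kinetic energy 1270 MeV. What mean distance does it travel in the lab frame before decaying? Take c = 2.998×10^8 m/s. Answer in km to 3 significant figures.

γ = 1 + K/(m₀c²) = 1 + 1270/105.7 = 13.015
β = √(1 − 1/γ²) = 0.99704
Dilated lifetime: γτ₀ = 13.015 × 2.20 μs = 28.633 μs
d = βc·γτ₀ = 0.99704 × (2.998×10^8 m/s) × 2.8633×10^-5 s = 8.56 km

d ≈ 8.56 km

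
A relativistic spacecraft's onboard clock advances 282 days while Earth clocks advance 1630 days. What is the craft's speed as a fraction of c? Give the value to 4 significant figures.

β ≈ 0.9849

γ = Δt/τ₀ = 1630/282 = 5.78014
β = √(1 − 1/γ²) = √(1 − 1/5.78014²) = 0.9849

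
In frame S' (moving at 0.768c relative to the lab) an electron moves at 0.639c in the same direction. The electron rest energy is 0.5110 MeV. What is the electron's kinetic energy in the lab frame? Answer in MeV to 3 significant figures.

K ≈ 1.04 MeV

u_lab = (0.639 + 0.768)/(1 + 0.639×0.768) = 0.943819
γ = 1/√(1 − 0.943819²) = 3.0261
K = (γ − 1)m₀c² = (3.0261 − 1) × 0.5110 = 2.0261 × 0.5110 = 1.04 MeV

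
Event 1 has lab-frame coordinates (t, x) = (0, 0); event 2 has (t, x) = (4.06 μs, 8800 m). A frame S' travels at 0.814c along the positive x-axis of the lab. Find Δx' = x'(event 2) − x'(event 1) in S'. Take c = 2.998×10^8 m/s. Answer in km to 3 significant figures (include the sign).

γ = 1/√(1 − 0.814²) = 1.7216
Δx' = γ(Δx − vΔt) = 1.7216 × (8800 m − 0.814×(2.998×10^8 m/s)×4.06×10^-6 s)
= 1.7216 × (7809.2 m) = 13.4 km

Δx' ≈ 13.4 km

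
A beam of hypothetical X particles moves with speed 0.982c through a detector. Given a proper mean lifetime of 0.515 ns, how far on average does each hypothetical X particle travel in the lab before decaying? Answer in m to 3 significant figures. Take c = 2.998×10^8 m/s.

d ≈ 0.803 m

γ = 1/√(1 − 0.982²) = 5.2943
Dilated lifetime: Δt = γτ₀ = 5.2943 × 0.515 ns = 2.7266 ns
d = vΔt = 0.982c × 2.7266 ns = 2.9440×10^8 m/s × 2.7266×10^-9 s = 0.803 m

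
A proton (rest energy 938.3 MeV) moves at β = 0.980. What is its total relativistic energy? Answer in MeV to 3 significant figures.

E ≈ 4720 MeV

γ = 1/√(1 − 0.980²) = 5.0252
E = γm₀c² = 5.0252 × 938.3 MeV = 4720 MeV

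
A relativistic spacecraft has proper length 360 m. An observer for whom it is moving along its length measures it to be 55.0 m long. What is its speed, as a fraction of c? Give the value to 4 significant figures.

β ≈ 0.9883

γ = L₀/L = 360/55.0 = 6.54545
β = √(1 − 1/γ²) = 0.9883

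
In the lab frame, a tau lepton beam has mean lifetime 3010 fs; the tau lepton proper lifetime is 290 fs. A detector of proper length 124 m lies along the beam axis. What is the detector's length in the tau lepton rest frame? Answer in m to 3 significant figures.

Time dilation ⇒ γ = Δt/τ₀ = 3010/290 = 10.379
Length contraction: L = L₀/γ = 124/10.379 = 11.9 m

L ≈ 11.9 m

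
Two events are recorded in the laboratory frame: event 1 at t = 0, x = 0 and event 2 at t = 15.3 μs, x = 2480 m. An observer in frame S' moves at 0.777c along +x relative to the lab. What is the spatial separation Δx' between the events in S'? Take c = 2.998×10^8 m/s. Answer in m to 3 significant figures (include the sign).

Δx' ≈ -1720 m

γ = 1/√(1 − 0.777²) = 1.5886
Δx' = γ(Δx − vΔt) = 1.5886 × (2480 m − 0.777×(2.998×10^8 m/s)×15.3×10^-6 s)
= 1.5886 × (-1084.1 m) = -1720 m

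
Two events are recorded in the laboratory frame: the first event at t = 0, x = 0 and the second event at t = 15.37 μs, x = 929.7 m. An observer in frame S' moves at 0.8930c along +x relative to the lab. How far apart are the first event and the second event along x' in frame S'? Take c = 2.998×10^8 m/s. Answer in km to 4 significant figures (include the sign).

γ = 1/√(1 − 0.8930²) = 2.22194
Δx' = γ(Δx − vΔt) = 2.22194 × (929.7 m − 0.8930×(2.998×10^8 m/s)×15.37×10^-6 s)
= 2.22194 × (-3185.18 m) = -7.077 km

Δx' ≈ -7.077 km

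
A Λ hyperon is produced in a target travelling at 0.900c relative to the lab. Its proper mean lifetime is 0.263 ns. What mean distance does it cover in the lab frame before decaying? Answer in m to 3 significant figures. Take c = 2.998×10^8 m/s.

d ≈ 0.163 m

γ = 1/√(1 − 0.900²) = 2.2942
Dilated lifetime: Δt = γτ₀ = 2.2942 × 0.263 ns = 0.60336 ns
d = vΔt = 0.900c × 0.60336 ns = 2.6982×10^8 m/s × 6.0336×10^-10 s = 0.163 m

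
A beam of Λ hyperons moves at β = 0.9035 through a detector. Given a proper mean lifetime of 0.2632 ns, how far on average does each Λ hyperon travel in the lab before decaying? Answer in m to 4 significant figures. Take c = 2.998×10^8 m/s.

d ≈ 0.1663 m

γ = 1/√(1 − 0.9035²) = 2.33324
Dilated lifetime: Δt = γτ₀ = 2.33324 × 0.2632 ns = 0.614109 ns
d = vΔt = 0.9035c × 0.614109 ns = 2.70869×10^8 m/s × 6.14109×10^-10 s = 0.1663 m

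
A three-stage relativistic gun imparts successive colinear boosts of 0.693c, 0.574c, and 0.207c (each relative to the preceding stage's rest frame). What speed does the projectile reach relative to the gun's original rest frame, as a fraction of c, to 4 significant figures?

u ≈ 0.9375c

Compose boost 2: (0.574 + 0.693)/(1 + 0.574×0.693) = 1.267/1.39778 = 0.906436
Compose boost 3: (0.207 + 0.906436)/(1 + 0.207×0.906436) = 1.11344/1.18763 = 0.9375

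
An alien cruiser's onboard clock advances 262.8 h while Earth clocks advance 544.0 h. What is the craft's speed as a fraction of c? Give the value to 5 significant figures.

β ≈ 0.87557

γ = Δt/τ₀ = 544.0/262.8 = 2.070015
β = √(1 − 1/γ²) = √(1 − 1/2.070015²) = 0.87557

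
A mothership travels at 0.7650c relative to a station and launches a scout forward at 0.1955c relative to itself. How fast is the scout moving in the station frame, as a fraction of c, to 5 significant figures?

Compose boost 2: (0.1955 + 0.7650)/(1 + 0.1955×0.7650) = 0.96050/1.149558 = 0.83554

u ≈ 0.83554c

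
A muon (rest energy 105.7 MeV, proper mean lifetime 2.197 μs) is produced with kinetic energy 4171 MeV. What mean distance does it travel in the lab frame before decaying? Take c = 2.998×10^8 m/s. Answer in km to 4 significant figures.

γ = 1 + K/(m₀c²) = 1 + 4171/105.7 = 40.4607
β = √(1 − 1/γ²) = 0.999695
Dilated lifetime: γτ₀ = 40.4607 × 2.197 μs = 88.8922 μs
d = βc·γτ₀ = 0.999695 × (2.998×10^8 m/s) × 8.88922×10^-5 s = 26.64 km

d ≈ 26.64 km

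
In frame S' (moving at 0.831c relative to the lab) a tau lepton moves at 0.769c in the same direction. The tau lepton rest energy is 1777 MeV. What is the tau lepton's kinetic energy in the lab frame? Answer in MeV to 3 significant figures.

u_lab = (0.769 + 0.831)/(1 + 0.769×0.831) = 0.976182
γ = 1/√(1 − 0.976182²) = 4.6093
K = (γ − 1)m₀c² = (4.6093 − 1) × 1777 = 3.6093 × 1777 = 6410 MeV

K ≈ 6410 MeV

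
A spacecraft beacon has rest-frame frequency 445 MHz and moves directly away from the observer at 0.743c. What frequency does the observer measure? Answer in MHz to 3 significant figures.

Relativistic Doppler: f_obs = f_src √((1−β)/(1+β))
= 445 × √(0.25700/1.7430) = 445 × 0.38399 = 171 MHz

f_obs ≈ 171 MHz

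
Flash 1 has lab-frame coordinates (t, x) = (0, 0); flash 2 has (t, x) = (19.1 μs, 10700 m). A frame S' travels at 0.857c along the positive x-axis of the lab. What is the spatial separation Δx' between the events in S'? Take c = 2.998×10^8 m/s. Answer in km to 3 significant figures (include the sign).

γ = 1/√(1 − 0.857²) = 1.9406
Δx' = γ(Δx − vΔt) = 1.9406 × (10700 m − 0.857×(2.998×10^8 m/s)×19.1×10^-6 s)
= 1.9406 × (5792.7 m) = 11.2 km

Δx' ≈ 11.2 km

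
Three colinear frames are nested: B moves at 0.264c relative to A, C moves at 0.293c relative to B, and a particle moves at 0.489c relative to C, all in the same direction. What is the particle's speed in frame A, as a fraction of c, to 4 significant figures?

Compose boost 2: (0.293 + 0.264)/(1 + 0.293×0.264) = 0.5570/1.07735 = 0.517008
Compose boost 3: (0.489 + 0.517008)/(1 + 0.489×0.517008) = 1.00601/1.25282 = 0.8030

u ≈ 0.8030c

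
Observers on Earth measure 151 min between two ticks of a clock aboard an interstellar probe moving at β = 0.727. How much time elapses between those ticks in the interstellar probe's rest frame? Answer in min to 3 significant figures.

γ = 1/√(1 − 0.727²) = 1.4564
Proper time: τ₀ = Δt/γ = 151/1.4564 = 104 min

τ₀ ≈ 104 min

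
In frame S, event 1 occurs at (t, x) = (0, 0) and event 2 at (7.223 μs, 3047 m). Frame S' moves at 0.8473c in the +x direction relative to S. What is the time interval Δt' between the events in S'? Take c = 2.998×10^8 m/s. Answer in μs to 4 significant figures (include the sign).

Δt' ≈ -2.614 μs

γ = 1/√(1 − 0.8473²) = 1.88283
Δt' = γ(Δt − vΔx/c²) = 1.88283 × (7.223 μs − 0.8473×3047 m / (2.998×10^8 m/s))
= 1.88283 × (-1.38848 μs) = -2.614 μs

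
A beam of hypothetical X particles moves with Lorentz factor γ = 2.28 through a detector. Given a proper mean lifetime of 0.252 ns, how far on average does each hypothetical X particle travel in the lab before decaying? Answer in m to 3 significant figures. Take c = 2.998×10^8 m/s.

β = √(1 − 1/γ²) = √(1 − 1/2.28²) = 0.89868
Dilated lifetime: Δt = γτ₀ = 2.28 × 0.252 ns = 0.57456 ns
d = vΔt = 0.89868c × 0.57456 ns = 2.6943×10^8 m/s × 5.7456×10^-10 s = 0.155 m

d ≈ 0.155 m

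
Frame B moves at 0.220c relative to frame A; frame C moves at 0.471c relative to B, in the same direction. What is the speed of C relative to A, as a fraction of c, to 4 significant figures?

u ≈ 0.6261c

Compose boost 2: (0.471 + 0.220)/(1 + 0.471×0.220) = 0.6910/1.10362 = 0.6261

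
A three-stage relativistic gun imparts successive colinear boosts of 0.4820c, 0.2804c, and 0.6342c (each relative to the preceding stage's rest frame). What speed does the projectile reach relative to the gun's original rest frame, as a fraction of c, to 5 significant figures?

Compose boost 2: (0.2804 + 0.4820)/(1 + 0.2804×0.4820) = 0.76240/1.135153 = 0.6716276
Compose boost 3: (0.6342 + 0.6716276)/(1 + 0.6342×0.6716276) = 1.305828/1.425946 = 0.91576

u ≈ 0.91576c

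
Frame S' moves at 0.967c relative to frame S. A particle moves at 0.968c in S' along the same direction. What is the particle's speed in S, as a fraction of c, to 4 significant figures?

u ≈ 0.9995c

Relativistic velocity addition: u = (u' + v)/(1 + u'v/c²)
= (0.968 + 0.967)/(1 + 0.968×0.967) = 1.935/1.93606 = 0.9995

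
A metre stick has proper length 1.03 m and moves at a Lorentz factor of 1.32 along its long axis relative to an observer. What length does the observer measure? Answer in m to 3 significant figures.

γ = 1.32 (given)
Length contraction: L = L₀/γ = 1.03/1.32 = 0.780 m

L ≈ 0.780 m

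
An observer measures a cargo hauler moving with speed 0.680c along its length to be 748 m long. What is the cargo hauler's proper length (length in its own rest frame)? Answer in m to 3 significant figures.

γ = 1/√(1 − 0.680²) = 1.3639
L₀ = γL = 1.3639 × 748 = 1020 m

L₀ ≈ 1020 m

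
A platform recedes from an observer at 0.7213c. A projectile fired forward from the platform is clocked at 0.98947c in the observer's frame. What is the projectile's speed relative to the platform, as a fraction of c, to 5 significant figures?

u' ≈ 0.93669c

Inverse velocity addition: u' = (u − v)/(1 − uv/c²)
= (0.98947 − 0.7213)/(1 − 0.98947×0.7213) = 0.26817/0.2862953 = 0.93669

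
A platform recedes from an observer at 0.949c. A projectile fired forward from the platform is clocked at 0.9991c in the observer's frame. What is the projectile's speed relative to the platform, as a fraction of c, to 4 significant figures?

u' ≈ 0.9662c

Inverse velocity addition: u' = (u − v)/(1 − uv/c²)
= (0.9991 − 0.949)/(1 − 0.9991×0.949) = 0.05010/0.0518541 = 0.9662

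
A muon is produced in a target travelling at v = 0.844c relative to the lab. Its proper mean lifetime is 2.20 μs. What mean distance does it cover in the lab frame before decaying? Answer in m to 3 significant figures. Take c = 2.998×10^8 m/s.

d ≈ 1040 m

γ = 1/√(1 − 0.844²) = 1.8645
Dilated lifetime: Δt = γτ₀ = 1.8645 × 2.20 μs = 4.1019 μs
d = vΔt = 0.844c × 4.1019 μs = 2.5303×10^8 m/s × 4.1019×10^-6 s = 1040 m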